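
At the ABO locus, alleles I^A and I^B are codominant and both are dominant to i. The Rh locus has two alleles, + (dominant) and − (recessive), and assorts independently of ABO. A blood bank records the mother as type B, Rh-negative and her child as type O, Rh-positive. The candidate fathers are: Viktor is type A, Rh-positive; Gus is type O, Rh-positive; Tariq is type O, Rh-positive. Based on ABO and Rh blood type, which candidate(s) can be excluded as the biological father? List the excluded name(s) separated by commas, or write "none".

A candidate is excluded only if no genotype consistent with his phenotype could produce a type O, Rh-positive child with a type B, Rh-negative mother.
Every candidate has at least one consistent genotype combination, so none can be excluded.

none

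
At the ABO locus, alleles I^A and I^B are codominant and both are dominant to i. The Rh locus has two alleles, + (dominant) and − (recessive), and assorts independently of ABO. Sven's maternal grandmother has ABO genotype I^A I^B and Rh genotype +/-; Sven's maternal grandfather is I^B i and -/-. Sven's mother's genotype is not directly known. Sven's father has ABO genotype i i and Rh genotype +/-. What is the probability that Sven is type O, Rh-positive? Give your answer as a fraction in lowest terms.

5/32

Sven's mother's ABO genotype from I^A I^B × I^B i: 1/4 I^A I^B, 1/4 I^A i, 1/4 I^B I^B, 1/4 I^B i.
Crossing each possibility with the father i i and summing P(type O): 1/4·0 + 1/4·1/2 + 1/4·0 + 1/4·1/2 = 1/4.
Similarly for Rh via the mother's Rh distribution: P(Rh+) = 5/8.
Independent loci: 1/4 × 5/8 = 5/32.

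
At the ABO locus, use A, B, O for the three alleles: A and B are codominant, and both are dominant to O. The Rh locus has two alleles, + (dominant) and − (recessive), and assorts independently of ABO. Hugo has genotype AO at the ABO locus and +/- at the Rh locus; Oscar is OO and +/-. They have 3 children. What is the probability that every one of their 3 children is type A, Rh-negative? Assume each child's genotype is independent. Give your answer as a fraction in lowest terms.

ABO cross AO × OO → 1/2 O, 1/2 A.
Rh cross +/- × +/- → 3/4 Rh+, 1/4 Rh-; so P(type A, Rh-negative) = 1/2 × 1/4 = 1/8 per child.
All 3 independent: (1/8)^3 = 1/512.

1/512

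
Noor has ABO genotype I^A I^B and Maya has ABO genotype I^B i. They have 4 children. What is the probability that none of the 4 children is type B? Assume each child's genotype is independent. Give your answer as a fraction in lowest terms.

ABO cross I^A I^B × I^B i → 1/4 A, 1/2 B, 1/4 AB.
So P(type B) = 1/2 per child.
P(not type B) = 1/2 for one child; (1/2)^4 = 1/16.

1/16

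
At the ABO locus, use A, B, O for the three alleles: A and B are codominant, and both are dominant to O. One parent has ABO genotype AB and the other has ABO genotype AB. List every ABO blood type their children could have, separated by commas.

Gametes from AB × AB give offspring ABO genotypes AA, AB, BB, i.e. phenotypes A, B, AB.

A, B, AB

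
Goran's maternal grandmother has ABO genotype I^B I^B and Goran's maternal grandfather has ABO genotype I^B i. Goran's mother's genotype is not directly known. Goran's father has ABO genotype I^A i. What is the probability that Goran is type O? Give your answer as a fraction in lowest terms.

1/8

Goran's mother's ABO genotype from I^B I^B × I^B i: 1/2 I^B I^B, 1/2 I^B i.
Crossing each possibility with the father I^A i and summing P(type O): 1/2·0 + 1/2·1/4 = 1/8.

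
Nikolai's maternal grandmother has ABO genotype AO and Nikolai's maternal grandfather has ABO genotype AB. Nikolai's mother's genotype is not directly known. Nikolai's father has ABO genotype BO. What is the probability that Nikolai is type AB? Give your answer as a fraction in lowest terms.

Nikolai's mother's ABO genotype from AO × AB: 1/4 AA, 1/4 AB, 1/4 AO, 1/4 BO.
Crossing each possibility with the father BO and summing P(type AB): 1/4·1/2 + 1/4·1/4 + 1/4·1/4 + 1/4·0 = 1/4.

1/4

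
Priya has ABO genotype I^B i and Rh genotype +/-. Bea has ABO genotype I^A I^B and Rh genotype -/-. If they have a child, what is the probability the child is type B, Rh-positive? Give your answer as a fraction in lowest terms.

ABO cross I^B i × I^A I^B → offspring phenotypes: 1/4 A, 1/2 B, 1/4 AB.
Rh cross +/- × -/- → 1/2 Rh+, 1/2 Rh-.
Independent loci: P(type B, Rh-positive) = 1/2 × 1/2 = 1/4.

1/4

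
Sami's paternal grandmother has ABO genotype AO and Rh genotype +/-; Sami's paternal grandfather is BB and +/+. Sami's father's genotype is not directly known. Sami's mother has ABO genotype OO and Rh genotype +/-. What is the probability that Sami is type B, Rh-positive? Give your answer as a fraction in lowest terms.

Sami's father's ABO genotype from AO × BB: 1/2 AB, 1/2 BO.
Crossing each possibility with the mother OO and summing P(type B): 1/2·1/2 + 1/2·1/2 = 1/2.
Similarly for Rh via the father's Rh distribution: P(Rh+) = 7/8.
Independent loci: 1/2 × 7/8 = 7/16.

7/16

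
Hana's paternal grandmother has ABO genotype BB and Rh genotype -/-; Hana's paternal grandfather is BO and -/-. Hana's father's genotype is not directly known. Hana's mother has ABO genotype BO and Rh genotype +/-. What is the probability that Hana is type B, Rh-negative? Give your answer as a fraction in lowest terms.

Hana's father's ABO genotype from BB × BO: 1/2 BB, 1/2 BO.
Crossing each possibility with the mother BO and summing P(type B): 1/2·1 + 1/2·3/4 = 7/8.
Similarly for Rh via the father's Rh distribution: P(Rh-) = 1/2.
Independent loci: 7/8 × 1/2 = 7/16.

7/16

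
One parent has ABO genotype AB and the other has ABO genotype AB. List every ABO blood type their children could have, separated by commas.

A, B, AB

Gametes from AB × AB give offspring ABO genotypes AA, AB, BB, i.e. phenotypes A, B, AB.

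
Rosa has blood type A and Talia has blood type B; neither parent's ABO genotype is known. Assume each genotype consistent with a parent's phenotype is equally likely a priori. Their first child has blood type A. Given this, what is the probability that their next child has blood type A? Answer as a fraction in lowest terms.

5/12

Possible genotypes: Rosa ∈ {AA, AO}; Talia ∈ {BB, BO}.
Weight each parental genotype pair by prior × P(type-A child):
  AA × BO: posterior weight 2/3; P(next child type A) = 1/2.
  AO × BO: posterior weight 1/3; P(next child type A) = 1/4.
Weighted sum = 5/12.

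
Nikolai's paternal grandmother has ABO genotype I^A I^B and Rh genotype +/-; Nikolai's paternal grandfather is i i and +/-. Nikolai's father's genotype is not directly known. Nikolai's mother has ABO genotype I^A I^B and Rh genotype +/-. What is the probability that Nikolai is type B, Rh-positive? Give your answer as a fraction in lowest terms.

Nikolai's father's ABO genotype from I^A I^B × i i: 1/2 I^A i, 1/2 I^B i.
Crossing each possibility with the mother I^A I^B and summing P(type B): 1/2·1/4 + 1/2·1/2 = 3/8.
Similarly for Rh via the father's Rh distribution: P(Rh+) = 3/4.
Independent loci: 3/8 × 3/4 = 9/32.

9/32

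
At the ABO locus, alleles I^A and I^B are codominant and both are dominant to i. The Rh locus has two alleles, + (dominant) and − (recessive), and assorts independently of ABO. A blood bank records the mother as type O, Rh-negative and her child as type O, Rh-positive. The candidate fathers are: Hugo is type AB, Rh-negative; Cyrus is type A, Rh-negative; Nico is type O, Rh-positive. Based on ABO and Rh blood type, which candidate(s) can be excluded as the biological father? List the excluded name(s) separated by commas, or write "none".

Hugo, Cyrus

A candidate is excluded only if no genotype consistent with his phenotype could produce a type O, Rh-positive child with a type O, Rh-negative mother.
Hugo (type AB, Rh-): no genotype consistent with that phenotype can produce a type-O Rh+ child with a type-O mother.
Cyrus (type A, Rh-): no genotype consistent with that phenotype can produce a type-O Rh+ child with a type-O mother.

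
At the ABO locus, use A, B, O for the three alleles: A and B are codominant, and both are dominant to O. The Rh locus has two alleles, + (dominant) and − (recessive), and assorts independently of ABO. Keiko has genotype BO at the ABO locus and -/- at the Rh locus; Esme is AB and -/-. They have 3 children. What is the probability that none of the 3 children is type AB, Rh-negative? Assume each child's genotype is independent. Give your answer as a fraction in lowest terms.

27/64

ABO cross BO × AB → 1/4 A, 1/2 B, 1/4 AB.
Rh cross -/- × -/- → 1 Rh-; so P(type AB, Rh-negative) = 1/4 × 1 = 1/4 per child.
P(not type AB, Rh-negative) = 3/4 for one child; (3/4)^3 = 27/64.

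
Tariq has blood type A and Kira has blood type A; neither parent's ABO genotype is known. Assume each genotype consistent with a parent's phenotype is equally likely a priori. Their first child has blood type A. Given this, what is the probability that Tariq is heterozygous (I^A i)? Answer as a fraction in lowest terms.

Possible genotypes: Tariq ∈ {I^A I^A, I^A i}; Kira ∈ {I^A I^A, I^A i}.
Weight each parental genotype pair by prior × P(type-A child):
  I^A I^A × I^A I^A: posterior weight 4/15.
  I^A I^A × I^A i: posterior weight 4/15.
  I^A i × I^A I^A: posterior weight 4/15.
  I^A i × I^A i: posterior weight 1/5.
Sum the posterior weight over pairs where Tariq is I^A i: 7/15.

7/15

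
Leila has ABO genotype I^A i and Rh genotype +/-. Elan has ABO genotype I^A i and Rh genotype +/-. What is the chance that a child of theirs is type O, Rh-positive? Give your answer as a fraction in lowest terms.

3/16

ABO cross I^A i × I^A i → offspring phenotypes: 1/4 O, 3/4 A.
Rh cross +/- × +/- → 3/4 Rh+, 1/4 Rh-.
Independent loci: P(type O, Rh-positive) = 1/4 × 3/4 = 3/16.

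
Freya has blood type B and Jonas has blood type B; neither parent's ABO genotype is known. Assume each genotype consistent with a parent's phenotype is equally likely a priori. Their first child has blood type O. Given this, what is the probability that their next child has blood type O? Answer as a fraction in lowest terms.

Possible genotypes: Freya ∈ {I^B I^B, I^B i}; Jonas ∈ {I^B I^B, I^B i}.
Weight each parental genotype pair by prior × P(type-O child):
  I^B i × I^B i: posterior weight 1; P(next child type O) = 1/4.
Weighted sum = 1/4.

1/4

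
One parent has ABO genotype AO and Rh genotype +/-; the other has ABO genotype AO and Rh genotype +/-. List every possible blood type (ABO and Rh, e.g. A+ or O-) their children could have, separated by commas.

Gametes from AO × AO give offspring ABO genotypes AA, AO, OO, i.e. phenotypes O, A.
Rh cross +/- × +/- → phenotypes Rh+, Rh-.
Combining independently: O+, O-, A+, A-.

O+, O-, A+, A-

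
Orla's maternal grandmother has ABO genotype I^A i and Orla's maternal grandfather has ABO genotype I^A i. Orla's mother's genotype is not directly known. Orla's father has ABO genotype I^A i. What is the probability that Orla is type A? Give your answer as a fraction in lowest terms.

Orla's mother's ABO genotype from I^A i × I^A i: 1/4 I^A I^A, 1/2 I^A i, 1/4 i i.
Crossing each possibility with the father I^A i and summing P(type A): 1/4·1 + 1/2·3/4 + 1/4·1/2 = 3/4.

3/4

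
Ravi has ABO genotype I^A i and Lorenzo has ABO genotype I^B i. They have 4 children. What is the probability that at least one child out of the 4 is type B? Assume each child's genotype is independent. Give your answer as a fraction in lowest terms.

175/256

ABO cross I^A i × I^B i → 1/4 O, 1/4 A, 1/4 B, 1/4 AB.
So P(type B) = 1/4 per child.
P(none) = (3/4)^4 = 81/256; P(at least one) = 1 − 81/256 = 175/256.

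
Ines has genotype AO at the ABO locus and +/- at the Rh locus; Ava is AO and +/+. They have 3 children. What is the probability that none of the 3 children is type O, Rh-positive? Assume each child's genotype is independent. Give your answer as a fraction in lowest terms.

27/64

ABO cross AO × AO → 1/4 O, 3/4 A.
Rh cross +/- × +/+ → 1 Rh+; so P(type O, Rh-positive) = 1/4 × 1 = 1/4 per child.
P(not type O, Rh-positive) = 3/4 for one child; (3/4)^3 = 27/64.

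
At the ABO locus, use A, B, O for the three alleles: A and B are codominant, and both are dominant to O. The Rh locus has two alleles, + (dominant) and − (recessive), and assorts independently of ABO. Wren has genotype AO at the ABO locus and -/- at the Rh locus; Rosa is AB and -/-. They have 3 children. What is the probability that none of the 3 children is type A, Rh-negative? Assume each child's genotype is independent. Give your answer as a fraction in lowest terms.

ABO cross AO × AB → 1/2 A, 1/4 B, 1/4 AB.
Rh cross -/- × -/- → 1 Rh-; so P(type A, Rh-negative) = 1/2 × 1 = 1/2 per child.
P(not type A, Rh-negative) = 1/2 for one child; (1/2)^3 = 1/8.

1/8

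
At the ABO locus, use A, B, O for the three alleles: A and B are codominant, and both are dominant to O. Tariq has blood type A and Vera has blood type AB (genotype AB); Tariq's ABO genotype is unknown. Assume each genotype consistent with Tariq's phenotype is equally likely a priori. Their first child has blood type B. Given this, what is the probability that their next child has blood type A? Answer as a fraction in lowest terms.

Possible genotypes: Tariq ∈ {AA, AO}; Vera ∈ {AB}.
Weight each parental genotype pair by prior × P(type-B child):
  AO × AB: posterior weight 1; P(next child type A) = 1/2.
Weighted sum = 1/2.

1/2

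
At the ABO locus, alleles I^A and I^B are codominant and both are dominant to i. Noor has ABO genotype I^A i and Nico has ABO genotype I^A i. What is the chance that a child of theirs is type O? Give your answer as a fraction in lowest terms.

ABO cross I^A i × I^A i → offspring phenotypes: 1/4 O, 3/4 A.
So P(type O) = 1/4.

1/4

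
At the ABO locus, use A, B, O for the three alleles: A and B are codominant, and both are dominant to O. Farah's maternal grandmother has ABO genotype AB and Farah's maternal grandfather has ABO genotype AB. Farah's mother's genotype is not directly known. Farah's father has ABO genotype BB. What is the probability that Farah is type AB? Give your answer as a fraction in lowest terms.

Farah's mother's ABO genotype from AB × AB: 1/4 AA, 1/2 AB, 1/4 BB.
Crossing each possibility with the father BB and summing P(type AB): 1/4·1 + 1/2·1/2 + 1/4·0 = 1/2.

1/2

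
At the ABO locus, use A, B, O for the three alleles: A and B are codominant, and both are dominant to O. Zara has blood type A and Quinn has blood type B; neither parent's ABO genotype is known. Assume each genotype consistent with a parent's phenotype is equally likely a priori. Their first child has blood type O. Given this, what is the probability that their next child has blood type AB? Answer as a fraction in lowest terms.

Possible genotypes: Zara ∈ {AA, AO}; Quinn ∈ {BB, BO}.
Weight each parental genotype pair by prior × P(type-O child):
  AO × BO: posterior weight 1; P(next child type AB) = 1/4.
Weighted sum = 1/4.

1/4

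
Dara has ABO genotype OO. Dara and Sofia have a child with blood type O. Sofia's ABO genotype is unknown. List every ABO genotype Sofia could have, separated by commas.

AO, BO, OO

For each candidate genotype of Sofia, check whether crossing it with OO can produce every observed child phenotype.
  AA → possible child types {A} ✗
  AB → possible child types {A, B} ✗
  AO → possible child types {O, A} ✓
  BB → possible child types {B} ✗
  BO → possible child types {O, B} ✓
  OO → possible child types {O} ✓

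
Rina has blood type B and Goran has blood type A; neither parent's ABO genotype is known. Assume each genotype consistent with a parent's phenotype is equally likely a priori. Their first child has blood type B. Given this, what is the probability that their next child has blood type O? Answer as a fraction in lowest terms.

1/12

Possible genotypes: Rina ∈ {I^B I^B, I^B i}; Goran ∈ {I^A I^A, I^A i}.
Weight each parental genotype pair by prior × P(type-B child):
  I^B I^B × I^A i: posterior weight 2/3; P(next child type O) = 0.
  I^B i × I^A i: posterior weight 1/3; P(next child type O) = 1/4.
Weighted sum = 1/12.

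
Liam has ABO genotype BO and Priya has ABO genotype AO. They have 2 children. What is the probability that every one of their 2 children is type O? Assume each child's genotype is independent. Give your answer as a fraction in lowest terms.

1/16

ABO cross BO × AO → 1/4 O, 1/4 A, 1/4 B, 1/4 AB.
So P(type O) = 1/4 per child.
All 2 independent: (1/4)^2 = 1/16.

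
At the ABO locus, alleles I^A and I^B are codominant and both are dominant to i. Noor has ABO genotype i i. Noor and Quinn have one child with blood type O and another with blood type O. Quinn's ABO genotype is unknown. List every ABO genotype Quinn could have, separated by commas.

I^A i, I^B i, i i

For each candidate genotype of Quinn, check whether crossing it with i i can produce every observed child phenotype.
  I^A I^A → possible child types {A} ✗
  I^A I^B → possible child types {A, B} ✗
  I^A i → possible child types {O, A} ✓
  I^B I^B → possible child types {B} ✗
  I^B i → possible child types {O, B} ✓
  i i → possible child types {O} ✓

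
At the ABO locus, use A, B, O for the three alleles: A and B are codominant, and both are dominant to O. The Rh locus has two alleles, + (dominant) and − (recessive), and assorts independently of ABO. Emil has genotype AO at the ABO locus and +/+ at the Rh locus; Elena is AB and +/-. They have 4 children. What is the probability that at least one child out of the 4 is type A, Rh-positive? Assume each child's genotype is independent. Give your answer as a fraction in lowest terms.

15/16

ABO cross AO × AB → 1/2 A, 1/4 B, 1/4 AB.
Rh cross +/+ × +/- → 1 Rh+; so P(type A, Rh-positive) = 1/2 × 1 = 1/2 per child.
P(none) = (1/2)^4 = 1/16; P(at least one) = 1 − 1/16 = 15/16.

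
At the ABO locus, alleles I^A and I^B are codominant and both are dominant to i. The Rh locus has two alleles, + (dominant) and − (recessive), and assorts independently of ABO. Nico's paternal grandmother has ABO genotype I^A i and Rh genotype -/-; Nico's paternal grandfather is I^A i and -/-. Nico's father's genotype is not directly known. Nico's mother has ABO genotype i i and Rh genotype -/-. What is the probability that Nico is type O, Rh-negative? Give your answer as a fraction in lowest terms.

Nico's father's ABO genotype from I^A i × I^A i: 1/4 I^A I^A, 1/2 I^A i, 1/4 i i.
Crossing each possibility with the mother i i and summing P(type O): 1/4·0 + 1/2·1/2 + 1/4·1 = 1/2.
Similarly for Rh via the father's Rh distribution: P(Rh-) = 1.
Independent loci: 1/2 × 1 = 1/2.

1/2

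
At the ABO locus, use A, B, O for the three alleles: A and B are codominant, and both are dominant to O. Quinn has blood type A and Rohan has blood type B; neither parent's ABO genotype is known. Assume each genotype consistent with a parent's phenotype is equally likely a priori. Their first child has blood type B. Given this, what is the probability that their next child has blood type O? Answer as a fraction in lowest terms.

1/12

Possible genotypes: Quinn ∈ {AA, AO}; Rohan ∈ {BB, BO}.
Weight each parental genotype pair by prior × P(type-B child):
  AO × BB: posterior weight 2/3; P(next child type O) = 0.
  AO × BO: posterior weight 1/3; P(next child type O) = 1/4.
Weighted sum = 1/12.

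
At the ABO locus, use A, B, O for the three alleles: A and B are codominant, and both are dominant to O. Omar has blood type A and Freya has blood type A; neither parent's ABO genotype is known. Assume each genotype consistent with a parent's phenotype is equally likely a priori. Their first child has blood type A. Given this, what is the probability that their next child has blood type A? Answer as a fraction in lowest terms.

19/20

Possible genotypes: Omar ∈ {AA, AO}; Freya ∈ {AA, AO}.
Weight each parental genotype pair by prior × P(type-A child):
  AA × AA: posterior weight 4/15; P(next child type A) = 1.
  AA × AO: posterior weight 4/15; P(next child type A) = 1.
  AO × AA: posterior weight 4/15; P(next child type A) = 1.
  AO × AO: posterior weight 1/5; P(next child type A) = 3/4.
Weighted sum = 19/20.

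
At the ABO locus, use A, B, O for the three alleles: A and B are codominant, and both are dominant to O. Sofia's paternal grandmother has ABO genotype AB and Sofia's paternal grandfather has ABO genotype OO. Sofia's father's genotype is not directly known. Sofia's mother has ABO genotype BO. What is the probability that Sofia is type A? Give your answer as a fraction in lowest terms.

Sofia's father's ABO genotype from AB × OO: 1/2 AO, 1/2 BO.
Crossing each possibility with the mother BO and summing P(type A): 1/2·1/4 + 1/2·0 = 1/8.

1/8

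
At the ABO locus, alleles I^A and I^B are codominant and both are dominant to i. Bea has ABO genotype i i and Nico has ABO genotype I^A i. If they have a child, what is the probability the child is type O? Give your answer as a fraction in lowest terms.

ABO cross i i × I^A i → offspring phenotypes: 1/2 O, 1/2 A.
So P(type O) = 1/2.

1/2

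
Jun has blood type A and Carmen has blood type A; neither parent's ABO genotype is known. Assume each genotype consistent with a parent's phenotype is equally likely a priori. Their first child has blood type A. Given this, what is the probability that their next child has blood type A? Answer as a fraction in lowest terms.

Possible genotypes: Jun ∈ {I^A I^A, I^A i}; Carmen ∈ {I^A I^A, I^A i}.
Weight each parental genotype pair by prior × P(type-A child):
  I^A I^A × I^A I^A: posterior weight 4/15; P(next child type A) = 1.
  I^A I^A × I^A i: posterior weight 4/15; P(next child type A) = 1.
  I^A i × I^A I^A: posterior weight 4/15; P(next child type A) = 1.
  I^A i × I^A i: posterior weight 1/5; P(next child type A) = 3/4.
Weighted sum = 19/20.

19/20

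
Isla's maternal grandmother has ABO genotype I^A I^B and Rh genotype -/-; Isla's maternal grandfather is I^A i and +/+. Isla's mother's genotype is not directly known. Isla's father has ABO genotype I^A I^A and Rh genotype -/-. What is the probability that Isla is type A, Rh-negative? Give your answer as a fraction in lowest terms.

3/8

Isla's mother's ABO genotype from I^A I^B × I^A i: 1/4 I^A I^A, 1/4 I^A I^B, 1/4 I^A i, 1/4 I^B i.
Crossing each possibility with the father I^A I^A and summing P(type A): 1/4·1 + 1/4·1/2 + 1/4·1 + 1/4·1/2 = 3/4.
Similarly for Rh via the mother's Rh distribution: P(Rh-) = 1/2.
Independent loci: 3/4 × 1/2 = 3/8.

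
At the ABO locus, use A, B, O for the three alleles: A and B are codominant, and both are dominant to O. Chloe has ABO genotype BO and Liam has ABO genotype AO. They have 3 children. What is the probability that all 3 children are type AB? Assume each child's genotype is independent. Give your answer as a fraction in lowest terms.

1/64

ABO cross BO × AO → 1/4 O, 1/4 A, 1/4 B, 1/4 AB.
So P(type AB) = 1/4 per child.
All 3 independent: (1/4)^3 = 1/64.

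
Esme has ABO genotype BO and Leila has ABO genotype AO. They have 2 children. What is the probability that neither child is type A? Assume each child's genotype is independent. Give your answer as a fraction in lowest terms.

ABO cross BO × AO → 1/4 O, 1/4 A, 1/4 B, 1/4 AB.
So P(type A) = 1/4 per child.
P(not type A) = 3/4 for one child; (3/4)^2 = 9/16.

9/16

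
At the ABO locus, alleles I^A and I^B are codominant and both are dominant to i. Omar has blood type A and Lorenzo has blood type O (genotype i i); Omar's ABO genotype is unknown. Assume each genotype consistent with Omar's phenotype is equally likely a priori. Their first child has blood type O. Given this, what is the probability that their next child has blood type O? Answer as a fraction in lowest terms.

Possible genotypes: Omar ∈ {I^A I^A, I^A i}; Lorenzo ∈ {i i}.
Weight each parental genotype pair by prior × P(type-O child):
  I^A i × i i: posterior weight 1; P(next child type O) = 1/2.
Weighted sum = 1/2.

1/2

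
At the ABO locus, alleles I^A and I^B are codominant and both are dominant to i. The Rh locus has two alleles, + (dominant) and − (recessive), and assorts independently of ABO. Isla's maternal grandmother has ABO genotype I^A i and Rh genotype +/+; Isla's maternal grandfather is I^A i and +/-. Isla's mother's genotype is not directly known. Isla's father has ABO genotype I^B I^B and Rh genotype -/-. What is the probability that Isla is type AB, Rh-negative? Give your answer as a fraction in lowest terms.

1/8

Isla's mother's ABO genotype from I^A i × I^A i: 1/4 I^A I^A, 1/2 I^A i, 1/4 i i.
Crossing each possibility with the father I^B I^B and summing P(type AB): 1/4·1 + 1/2·1/2 + 1/4·0 = 1/2.
Similarly for Rh via the mother's Rh distribution: P(Rh-) = 1/4.
Independent loci: 1/2 × 1/4 = 1/8.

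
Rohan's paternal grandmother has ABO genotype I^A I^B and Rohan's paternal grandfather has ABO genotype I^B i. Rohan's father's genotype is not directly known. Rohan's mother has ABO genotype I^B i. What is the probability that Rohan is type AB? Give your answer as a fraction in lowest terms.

Rohan's father's ABO genotype from I^A I^B × I^B i: 1/4 I^A I^B, 1/4 I^A i, 1/4 I^B I^B, 1/4 I^B i.
Crossing each possibility with the mother I^B i and summing P(type AB): 1/4·1/4 + 1/4·1/4 + 1/4·0 + 1/4·0 = 1/8.

1/8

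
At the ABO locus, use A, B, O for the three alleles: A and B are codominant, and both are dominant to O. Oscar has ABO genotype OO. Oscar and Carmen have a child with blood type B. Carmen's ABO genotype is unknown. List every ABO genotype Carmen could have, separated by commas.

AB, BB, BO

For each candidate genotype of Carmen, check whether crossing it with OO can produce every observed child phenotype.
  AA → possible child types {A} ✗
  AB → possible child types {A, B} ✓
  AO → possible child types {O, A} ✗
  BB → possible child types {B} ✓
  BO → possible child types {O, B} ✓
  OO → possible child types {O} ✗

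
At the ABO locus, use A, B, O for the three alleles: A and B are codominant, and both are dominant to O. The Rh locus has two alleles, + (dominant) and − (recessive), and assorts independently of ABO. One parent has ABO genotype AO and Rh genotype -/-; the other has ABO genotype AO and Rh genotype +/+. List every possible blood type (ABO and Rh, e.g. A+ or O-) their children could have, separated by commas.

Gametes from AO × AO give offspring ABO genotypes AA, AO, OO, i.e. phenotypes O, A.
Rh cross -/- × +/+ → phenotypes Rh+.
Combining independently: O+, A+.

O+, A+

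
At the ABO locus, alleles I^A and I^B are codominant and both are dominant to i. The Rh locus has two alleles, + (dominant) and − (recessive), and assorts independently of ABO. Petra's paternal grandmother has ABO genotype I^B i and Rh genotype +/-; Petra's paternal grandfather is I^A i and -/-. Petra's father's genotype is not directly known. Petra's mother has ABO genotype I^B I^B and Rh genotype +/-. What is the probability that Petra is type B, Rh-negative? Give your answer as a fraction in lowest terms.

Petra's father's ABO genotype from I^B i × I^A i: 1/4 I^A I^B, 1/4 I^A i, 1/4 I^B i, 1/4 i i.
Crossing each possibility with the mother I^B I^B and summing P(type B): 1/4·1/2 + 1/4·1/2 + 1/4·1 + 1/4·1 = 3/4.
Similarly for Rh via the father's Rh distribution: P(Rh-) = 3/8.
Independent loci: 3/4 × 3/8 = 9/32.

9/32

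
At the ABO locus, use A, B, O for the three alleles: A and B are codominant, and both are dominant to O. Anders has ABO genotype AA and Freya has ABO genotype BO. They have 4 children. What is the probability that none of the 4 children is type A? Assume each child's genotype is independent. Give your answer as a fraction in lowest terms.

ABO cross AA × BO → 1/2 A, 1/2 AB.
So P(type A) = 1/2 per child.
P(not type A) = 1/2 for one child; (1/2)^4 = 1/16.

1/16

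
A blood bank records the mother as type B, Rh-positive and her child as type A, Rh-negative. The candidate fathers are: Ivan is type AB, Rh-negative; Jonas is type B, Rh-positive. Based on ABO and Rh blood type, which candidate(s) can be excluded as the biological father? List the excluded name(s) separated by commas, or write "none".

Jonas

A candidate is excluded only if no genotype consistent with his phenotype could produce a type A, Rh-negative child with a type B, Rh-positive mother.
Jonas (type B, Rh+): no genotype consistent with that phenotype can produce a type-A Rh- child with a type-B mother.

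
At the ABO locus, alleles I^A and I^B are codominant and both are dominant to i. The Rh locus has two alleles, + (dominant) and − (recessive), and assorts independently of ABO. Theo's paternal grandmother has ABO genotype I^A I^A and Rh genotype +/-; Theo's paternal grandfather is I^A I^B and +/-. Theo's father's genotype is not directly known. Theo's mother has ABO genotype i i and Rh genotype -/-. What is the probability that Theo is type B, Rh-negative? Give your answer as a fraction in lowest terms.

1/8

Theo's father's ABO genotype from I^A I^A × I^A I^B: 1/2 I^A I^A, 1/2 I^A I^B.
Crossing each possibility with the mother i i and summing P(type B): 1/2·0 + 1/2·1/2 = 1/4.
Similarly for Rh via the father's Rh distribution: P(Rh-) = 1/2.
Independent loci: 1/4 × 1/2 = 1/8.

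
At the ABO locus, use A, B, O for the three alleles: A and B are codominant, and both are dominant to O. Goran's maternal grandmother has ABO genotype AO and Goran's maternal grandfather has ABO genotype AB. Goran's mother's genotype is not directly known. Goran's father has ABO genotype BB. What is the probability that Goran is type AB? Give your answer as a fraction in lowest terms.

1/2

Goran's mother's ABO genotype from AO × AB: 1/4 AA, 1/4 AB, 1/4 AO, 1/4 BO.
Crossing each possibility with the father BB and summing P(type AB): 1/4·1 + 1/4·1/2 + 1/4·1/2 + 1/4·0 = 1/2.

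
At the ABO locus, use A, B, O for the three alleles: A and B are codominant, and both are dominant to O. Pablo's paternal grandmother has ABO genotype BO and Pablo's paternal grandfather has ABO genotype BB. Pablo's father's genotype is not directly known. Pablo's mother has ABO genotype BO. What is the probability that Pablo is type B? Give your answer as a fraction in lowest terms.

7/8

Pablo's father's ABO genotype from BO × BB: 1/2 BB, 1/2 BO.
Crossing each possibility with the mother BO and summing P(type B): 1/2·1 + 1/2·3/4 = 7/8.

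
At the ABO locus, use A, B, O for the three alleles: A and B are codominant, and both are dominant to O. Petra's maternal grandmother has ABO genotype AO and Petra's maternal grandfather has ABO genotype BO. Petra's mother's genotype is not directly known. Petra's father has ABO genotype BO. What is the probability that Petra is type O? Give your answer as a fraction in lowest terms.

Petra's mother's ABO genotype from AO × BO: 1/4 AB, 1/4 AO, 1/4 BO, 1/4 OO.
Crossing each possibility with the father BO and summing P(type O): 1/4·0 + 1/4·1/4 + 1/4·1/4 + 1/4·1/2 = 1/4.

1/4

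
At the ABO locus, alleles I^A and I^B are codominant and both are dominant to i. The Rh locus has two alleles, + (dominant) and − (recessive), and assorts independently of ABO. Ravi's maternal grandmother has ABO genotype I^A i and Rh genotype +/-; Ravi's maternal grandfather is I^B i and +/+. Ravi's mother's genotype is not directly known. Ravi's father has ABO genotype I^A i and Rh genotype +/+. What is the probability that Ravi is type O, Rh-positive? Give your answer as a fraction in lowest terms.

Ravi's mother's ABO genotype from I^A i × I^B i: 1/4 I^A I^B, 1/4 I^A i, 1/4 I^B i, 1/4 i i.
Crossing each possibility with the father I^A i and summing P(type O): 1/4·0 + 1/4·1/4 + 1/4·1/4 + 1/4·1/2 = 1/4.
Similarly for Rh via the mother's Rh distribution: P(Rh+) = 1.
Independent loci: 1/4 × 1 = 1/4.

1/4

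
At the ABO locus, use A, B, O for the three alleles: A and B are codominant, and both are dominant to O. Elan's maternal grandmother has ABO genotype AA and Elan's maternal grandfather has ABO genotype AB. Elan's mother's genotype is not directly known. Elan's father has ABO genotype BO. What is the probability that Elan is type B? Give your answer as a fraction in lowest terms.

Elan's mother's ABO genotype from AA × AB: 1/2 AA, 1/2 AB.
Crossing each possibility with the father BO and summing P(type B): 1/2·0 + 1/2·1/2 = 1/4.

1/4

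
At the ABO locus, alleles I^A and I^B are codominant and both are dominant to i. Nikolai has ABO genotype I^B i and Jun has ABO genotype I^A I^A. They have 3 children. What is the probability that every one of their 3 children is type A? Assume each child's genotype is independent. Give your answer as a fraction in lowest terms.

ABO cross I^B i × I^A I^A → 1/2 A, 1/2 AB.
So P(type A) = 1/2 per child.
All 3 independent: (1/2)^3 = 1/8.

1/8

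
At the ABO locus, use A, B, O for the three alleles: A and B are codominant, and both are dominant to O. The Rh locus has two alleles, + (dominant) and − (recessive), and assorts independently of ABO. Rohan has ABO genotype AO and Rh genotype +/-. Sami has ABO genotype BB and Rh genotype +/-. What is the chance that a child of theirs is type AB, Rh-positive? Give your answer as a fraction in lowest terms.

3/8

ABO cross AO × BB → offspring phenotypes: 1/2 B, 1/2 AB.
Rh cross +/- × +/- → 3/4 Rh+, 1/4 Rh-.
Independent loci: P(type AB, Rh-positive) = 1/2 × 3/4 = 3/8.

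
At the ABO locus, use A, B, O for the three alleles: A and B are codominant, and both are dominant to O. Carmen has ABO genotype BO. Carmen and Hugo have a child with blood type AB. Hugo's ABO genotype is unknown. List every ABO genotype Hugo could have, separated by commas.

AA, AB, AO

For each candidate genotype of Hugo, check whether crossing it with BO can produce every observed child phenotype.
  AA → possible child types {A, AB} ✓
  AB → possible child types {A, B, AB} ✓
  AO → possible child types {O, A, B, AB} ✓
  BB → possible child types {B} ✗
  BO → possible child types {O, B} ✗
  OO → possible child types {O, B} ✗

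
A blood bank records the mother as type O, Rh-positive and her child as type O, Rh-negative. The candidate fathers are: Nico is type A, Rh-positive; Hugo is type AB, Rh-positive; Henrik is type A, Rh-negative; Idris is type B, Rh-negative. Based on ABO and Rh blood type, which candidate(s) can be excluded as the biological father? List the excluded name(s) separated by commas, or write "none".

A candidate is excluded only if no genotype consistent with his phenotype could produce a type O, Rh-negative child with a type O, Rh-positive mother.
Hugo (type AB, Rh+): no genotype consistent with that phenotype can produce a type-O Rh- child with a type-O mother.

Hugo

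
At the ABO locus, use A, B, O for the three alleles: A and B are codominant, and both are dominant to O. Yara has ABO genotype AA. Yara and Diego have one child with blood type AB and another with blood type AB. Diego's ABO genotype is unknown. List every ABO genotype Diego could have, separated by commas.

For each candidate genotype of Diego, check whether crossing it with AA can produce every observed child phenotype.
  AA → possible child types {A} ✗
  AB → possible child types {A, AB} ✓
  AO → possible child types {A} ✗
  BB → possible child types {AB} ✓
  BO → possible child types {A, AB} ✓
  OO → possible child types {A} ✗

AB, BB, BO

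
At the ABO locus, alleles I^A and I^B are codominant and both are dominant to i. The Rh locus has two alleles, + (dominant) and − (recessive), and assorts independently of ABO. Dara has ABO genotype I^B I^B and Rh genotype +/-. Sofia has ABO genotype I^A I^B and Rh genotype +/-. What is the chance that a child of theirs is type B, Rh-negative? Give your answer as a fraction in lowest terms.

1/8

ABO cross I^B I^B × I^A I^B → offspring phenotypes: 1/2 B, 1/2 AB.
Rh cross +/- × +/- → 3/4 Rh+, 1/4 Rh-.
Independent loci: P(type B, Rh-negative) = 1/2 × 1/4 = 1/8.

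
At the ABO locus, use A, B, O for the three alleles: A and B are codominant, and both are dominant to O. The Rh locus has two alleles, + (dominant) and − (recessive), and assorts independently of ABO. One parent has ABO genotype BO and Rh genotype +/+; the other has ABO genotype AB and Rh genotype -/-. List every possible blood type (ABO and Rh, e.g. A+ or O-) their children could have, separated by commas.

A+, B+, AB+

Gametes from BO × AB give offspring ABO genotypes AB, AO, BB, BO, i.e. phenotypes A, B, AB.
Rh cross +/+ × -/- → phenotypes Rh+.
Combining independently: A+, B+, AB+.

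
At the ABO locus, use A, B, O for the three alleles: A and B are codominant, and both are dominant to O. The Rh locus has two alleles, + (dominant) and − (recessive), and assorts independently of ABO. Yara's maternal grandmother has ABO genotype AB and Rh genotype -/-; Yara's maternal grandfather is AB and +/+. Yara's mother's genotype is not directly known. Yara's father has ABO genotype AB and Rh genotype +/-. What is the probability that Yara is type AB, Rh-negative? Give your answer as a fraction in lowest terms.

1/8

Yara's mother's ABO genotype from AB × AB: 1/4 AA, 1/2 AB, 1/4 BB.
Crossing each possibility with the father AB and summing P(type AB): 1/4·1/2 + 1/2·1/2 + 1/4·1/2 = 1/2.
Similarly for Rh via the mother's Rh distribution: P(Rh-) = 1/4.
Independent loci: 1/2 × 1/4 = 1/8.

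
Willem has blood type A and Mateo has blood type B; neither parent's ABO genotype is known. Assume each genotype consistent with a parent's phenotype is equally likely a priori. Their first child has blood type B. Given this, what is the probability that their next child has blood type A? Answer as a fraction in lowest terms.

1/12

Possible genotypes: Willem ∈ {AA, AO}; Mateo ∈ {BB, BO}.
Weight each parental genotype pair by prior × P(type-B child):
  AO × BB: posterior weight 2/3; P(next child type A) = 0.
  AO × BO: posterior weight 1/3; P(next child type A) = 1/4.
Weighted sum = 1/12.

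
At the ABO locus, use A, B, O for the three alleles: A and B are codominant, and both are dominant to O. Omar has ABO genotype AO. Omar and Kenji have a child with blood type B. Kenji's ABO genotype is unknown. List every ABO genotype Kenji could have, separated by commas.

AB, BB, BO

For each candidate genotype of Kenji, check whether crossing it with AO can produce every observed child phenotype.
  AA → possible child types {A} ✗
  AB → possible child types {A, B, AB} ✓
  AO → possible child types {O, A} ✗
  BB → possible child types {B, AB} ✓
  BO → possible child types {O, A, B, AB} ✓
  OO → possible child types {O, A} ✗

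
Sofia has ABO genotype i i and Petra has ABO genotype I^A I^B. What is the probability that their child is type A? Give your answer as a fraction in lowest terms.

1/2

ABO cross i i × I^A I^B → offspring phenotypes: 1/2 A, 1/2 B.
So P(type A) = 1/2.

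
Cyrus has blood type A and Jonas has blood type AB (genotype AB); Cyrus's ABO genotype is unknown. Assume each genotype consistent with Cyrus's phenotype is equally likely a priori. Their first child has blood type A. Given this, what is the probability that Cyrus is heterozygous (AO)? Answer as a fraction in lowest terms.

Possible genotypes: Cyrus ∈ {AA, AO}; Jonas ∈ {AB}.
Weight each parental genotype pair by prior × P(type-A child):
  AA × AB: posterior weight 1/2.
  AO × AB: posterior weight 1/2.
Sum the posterior weight over pairs where Cyrus is AO: 1/2.

1/2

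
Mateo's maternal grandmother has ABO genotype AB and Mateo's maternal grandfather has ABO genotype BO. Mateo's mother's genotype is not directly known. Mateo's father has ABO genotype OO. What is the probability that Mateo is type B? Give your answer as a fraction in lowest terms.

1/2

Mateo's mother's ABO genotype from AB × BO: 1/4 AB, 1/4 AO, 1/4 BB, 1/4 BO.
Crossing each possibility with the father OO and summing P(type B): 1/4·1/2 + 1/4·0 + 1/4·1 + 1/4·1/2 = 1/2.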